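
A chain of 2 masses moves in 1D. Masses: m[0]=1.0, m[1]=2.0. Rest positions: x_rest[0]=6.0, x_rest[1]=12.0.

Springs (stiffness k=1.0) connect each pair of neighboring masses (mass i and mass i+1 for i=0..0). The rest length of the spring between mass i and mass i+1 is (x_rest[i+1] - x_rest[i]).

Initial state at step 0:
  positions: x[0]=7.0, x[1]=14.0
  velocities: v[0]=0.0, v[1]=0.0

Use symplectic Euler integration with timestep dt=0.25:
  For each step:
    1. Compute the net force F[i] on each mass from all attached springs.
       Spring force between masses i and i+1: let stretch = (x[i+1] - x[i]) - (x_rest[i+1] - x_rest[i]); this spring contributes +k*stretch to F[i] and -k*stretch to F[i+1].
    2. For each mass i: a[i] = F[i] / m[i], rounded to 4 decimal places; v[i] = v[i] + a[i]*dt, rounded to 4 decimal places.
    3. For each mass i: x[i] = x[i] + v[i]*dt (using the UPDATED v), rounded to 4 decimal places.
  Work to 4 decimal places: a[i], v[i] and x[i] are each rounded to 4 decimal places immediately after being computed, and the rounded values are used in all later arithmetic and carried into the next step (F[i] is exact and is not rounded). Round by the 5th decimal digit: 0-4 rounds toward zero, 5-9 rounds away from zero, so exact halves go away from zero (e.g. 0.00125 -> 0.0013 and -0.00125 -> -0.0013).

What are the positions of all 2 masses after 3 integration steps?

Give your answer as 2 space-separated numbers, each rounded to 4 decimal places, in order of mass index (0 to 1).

Step 0: x=[7.0000 14.0000] v=[0.0000 0.0000]
Step 1: x=[7.0625 13.9688] v=[0.2500 -0.1250]
Step 2: x=[7.1817 13.9092] v=[0.4766 -0.2383]
Step 3: x=[7.3463 13.8269] v=[0.6585 -0.3293]

Answer: 7.3463 13.8269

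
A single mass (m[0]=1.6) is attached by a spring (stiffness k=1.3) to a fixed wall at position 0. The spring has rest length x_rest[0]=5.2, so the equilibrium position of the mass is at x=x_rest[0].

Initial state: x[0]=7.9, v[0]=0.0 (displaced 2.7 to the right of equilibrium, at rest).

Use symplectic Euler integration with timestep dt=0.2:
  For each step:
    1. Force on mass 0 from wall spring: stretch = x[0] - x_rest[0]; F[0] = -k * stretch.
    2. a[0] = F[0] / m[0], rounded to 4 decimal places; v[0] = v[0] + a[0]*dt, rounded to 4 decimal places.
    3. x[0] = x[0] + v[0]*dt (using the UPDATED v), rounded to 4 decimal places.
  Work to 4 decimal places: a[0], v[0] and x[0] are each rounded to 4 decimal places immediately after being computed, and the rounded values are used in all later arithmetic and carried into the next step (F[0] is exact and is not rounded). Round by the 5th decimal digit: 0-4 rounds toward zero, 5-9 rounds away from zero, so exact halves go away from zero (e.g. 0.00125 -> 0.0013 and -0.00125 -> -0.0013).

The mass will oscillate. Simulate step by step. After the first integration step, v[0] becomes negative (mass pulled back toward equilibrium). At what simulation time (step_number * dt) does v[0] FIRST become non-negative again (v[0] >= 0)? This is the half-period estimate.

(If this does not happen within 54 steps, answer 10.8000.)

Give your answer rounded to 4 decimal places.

Step 0: x=[7.9000] v=[0.0000]
Step 1: x=[7.8122] v=[-0.4388]
Step 2: x=[7.6395] v=[-0.8633]
Step 3: x=[7.3876] v=[-1.2597]
Step 4: x=[7.0646] v=[-1.6152]
Step 5: x=[6.6810] v=[-1.9182]
Step 6: x=[6.2492] v=[-2.1589]
Step 7: x=[5.7833] v=[-2.3294]
Step 8: x=[5.2985] v=[-2.4242]
Step 9: x=[4.8105] v=[-2.4402]
Step 10: x=[4.3351] v=[-2.3769]
Step 11: x=[3.8878] v=[-2.2364]
Step 12: x=[3.4832] v=[-2.0232]
Step 13: x=[3.1344] v=[-1.7442]
Step 14: x=[2.8527] v=[-1.4085]
Step 15: x=[2.6473] v=[-1.0271]
Step 16: x=[2.5248] v=[-0.6123]
Step 17: x=[2.4893] v=[-0.1776]
Step 18: x=[2.5419] v=[0.2629]
First v>=0 after going negative at step 18, time=3.6000

Answer: 3.6000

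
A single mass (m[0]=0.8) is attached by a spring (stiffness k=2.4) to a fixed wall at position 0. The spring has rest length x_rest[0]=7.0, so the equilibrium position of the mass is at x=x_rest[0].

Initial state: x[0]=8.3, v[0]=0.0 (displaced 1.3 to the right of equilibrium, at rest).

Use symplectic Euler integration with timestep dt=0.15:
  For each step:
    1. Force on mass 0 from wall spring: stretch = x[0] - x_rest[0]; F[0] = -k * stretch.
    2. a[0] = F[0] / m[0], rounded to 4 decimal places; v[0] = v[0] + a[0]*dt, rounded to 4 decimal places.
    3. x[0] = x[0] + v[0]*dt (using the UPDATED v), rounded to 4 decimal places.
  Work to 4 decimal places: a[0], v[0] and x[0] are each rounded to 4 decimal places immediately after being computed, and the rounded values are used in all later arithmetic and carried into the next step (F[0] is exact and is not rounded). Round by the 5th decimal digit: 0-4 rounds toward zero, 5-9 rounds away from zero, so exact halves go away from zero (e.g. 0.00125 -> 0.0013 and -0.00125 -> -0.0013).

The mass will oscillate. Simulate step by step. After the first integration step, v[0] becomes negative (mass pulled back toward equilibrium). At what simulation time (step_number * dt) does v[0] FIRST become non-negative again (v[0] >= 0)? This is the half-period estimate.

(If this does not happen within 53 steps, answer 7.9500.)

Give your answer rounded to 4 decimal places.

Step 0: x=[8.3000] v=[0.0000]
Step 1: x=[8.2123] v=[-0.5850]
Step 2: x=[8.0427] v=[-1.1305]
Step 3: x=[7.8027] v=[-1.5997]
Step 4: x=[7.5086] v=[-1.9609]
Step 5: x=[7.1801] v=[-2.1898]
Step 6: x=[6.8395] v=[-2.2708]
Step 7: x=[6.5097] v=[-2.1986]
Step 8: x=[6.2130] v=[-1.9780]
Step 9: x=[5.9694] v=[-1.6239]
Step 10: x=[5.7954] v=[-1.1601]
Step 11: x=[5.7027] v=[-0.6180]
Step 12: x=[5.6976] v=[-0.0342]
Step 13: x=[5.7804] v=[0.5519]
First v>=0 after going negative at step 13, time=1.9500

Answer: 1.9500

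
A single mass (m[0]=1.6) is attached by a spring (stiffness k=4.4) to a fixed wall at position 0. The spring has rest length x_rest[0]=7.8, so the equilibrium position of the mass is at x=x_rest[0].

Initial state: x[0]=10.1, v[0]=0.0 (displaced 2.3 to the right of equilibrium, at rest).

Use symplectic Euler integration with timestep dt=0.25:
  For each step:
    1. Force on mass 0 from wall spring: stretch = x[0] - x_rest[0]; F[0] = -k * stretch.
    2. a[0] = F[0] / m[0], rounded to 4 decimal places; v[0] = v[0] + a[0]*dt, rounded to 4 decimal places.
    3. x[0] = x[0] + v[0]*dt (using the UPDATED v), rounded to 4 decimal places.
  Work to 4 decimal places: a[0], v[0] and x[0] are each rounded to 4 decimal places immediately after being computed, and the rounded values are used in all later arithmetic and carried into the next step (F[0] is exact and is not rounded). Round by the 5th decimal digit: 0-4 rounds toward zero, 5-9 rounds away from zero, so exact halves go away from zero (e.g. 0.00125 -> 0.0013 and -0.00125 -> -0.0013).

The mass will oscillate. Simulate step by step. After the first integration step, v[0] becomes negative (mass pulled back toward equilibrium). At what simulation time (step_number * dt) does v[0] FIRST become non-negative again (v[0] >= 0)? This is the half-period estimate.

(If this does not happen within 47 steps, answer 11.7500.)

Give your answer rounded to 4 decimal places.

Answer: 2.0000

Derivation:
Step 0: x=[10.1000] v=[0.0000]
Step 1: x=[9.7047] v=[-1.5813]
Step 2: x=[8.9820] v=[-2.8908]
Step 3: x=[8.0562] v=[-3.7034]
Step 4: x=[7.0863] v=[-3.8796]
Step 5: x=[6.2391] v=[-3.3889]
Step 6: x=[5.6602] v=[-2.3158]
Step 7: x=[5.4490] v=[-0.8447]
Step 8: x=[5.6419] v=[0.7716]
First v>=0 after going negative at step 8, time=2.0000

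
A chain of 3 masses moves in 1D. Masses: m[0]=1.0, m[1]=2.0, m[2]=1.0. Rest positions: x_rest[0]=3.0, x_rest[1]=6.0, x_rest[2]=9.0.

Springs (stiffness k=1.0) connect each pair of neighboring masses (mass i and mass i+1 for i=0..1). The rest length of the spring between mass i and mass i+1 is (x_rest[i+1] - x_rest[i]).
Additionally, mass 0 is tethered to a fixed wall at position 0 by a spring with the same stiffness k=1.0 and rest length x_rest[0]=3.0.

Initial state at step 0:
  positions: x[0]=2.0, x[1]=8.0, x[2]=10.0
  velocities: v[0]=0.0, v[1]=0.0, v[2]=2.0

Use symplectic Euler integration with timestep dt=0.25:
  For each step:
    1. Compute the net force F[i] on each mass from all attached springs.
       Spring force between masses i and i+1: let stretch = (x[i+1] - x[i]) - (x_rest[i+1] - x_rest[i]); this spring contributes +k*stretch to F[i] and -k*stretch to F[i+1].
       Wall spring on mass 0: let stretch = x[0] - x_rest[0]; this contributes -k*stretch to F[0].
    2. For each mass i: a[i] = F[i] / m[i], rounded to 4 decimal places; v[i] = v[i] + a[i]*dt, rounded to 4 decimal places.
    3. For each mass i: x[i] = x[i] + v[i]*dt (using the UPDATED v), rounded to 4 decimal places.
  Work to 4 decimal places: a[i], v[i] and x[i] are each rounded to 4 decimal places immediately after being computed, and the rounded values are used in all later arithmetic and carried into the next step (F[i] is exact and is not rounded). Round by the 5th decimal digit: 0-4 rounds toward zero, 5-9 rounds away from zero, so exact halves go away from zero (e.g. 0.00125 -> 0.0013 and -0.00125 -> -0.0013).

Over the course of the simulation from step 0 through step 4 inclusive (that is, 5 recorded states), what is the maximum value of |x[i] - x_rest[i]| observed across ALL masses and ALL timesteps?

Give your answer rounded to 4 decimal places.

Step 0: x=[2.0000 8.0000 10.0000] v=[0.0000 0.0000 2.0000]
Step 1: x=[2.2500 7.8750 10.5625] v=[1.0000 -0.5000 2.2500]
Step 2: x=[2.7110 7.6582 11.1445] v=[1.8438 -0.8672 2.3281]
Step 3: x=[3.3117 7.3958 11.6961] v=[2.4029 -1.0498 2.2065]
Step 4: x=[3.9607 7.1401 12.1665] v=[2.5960 -1.0228 1.8814]
Max displacement = 3.1665

Answer: 3.1665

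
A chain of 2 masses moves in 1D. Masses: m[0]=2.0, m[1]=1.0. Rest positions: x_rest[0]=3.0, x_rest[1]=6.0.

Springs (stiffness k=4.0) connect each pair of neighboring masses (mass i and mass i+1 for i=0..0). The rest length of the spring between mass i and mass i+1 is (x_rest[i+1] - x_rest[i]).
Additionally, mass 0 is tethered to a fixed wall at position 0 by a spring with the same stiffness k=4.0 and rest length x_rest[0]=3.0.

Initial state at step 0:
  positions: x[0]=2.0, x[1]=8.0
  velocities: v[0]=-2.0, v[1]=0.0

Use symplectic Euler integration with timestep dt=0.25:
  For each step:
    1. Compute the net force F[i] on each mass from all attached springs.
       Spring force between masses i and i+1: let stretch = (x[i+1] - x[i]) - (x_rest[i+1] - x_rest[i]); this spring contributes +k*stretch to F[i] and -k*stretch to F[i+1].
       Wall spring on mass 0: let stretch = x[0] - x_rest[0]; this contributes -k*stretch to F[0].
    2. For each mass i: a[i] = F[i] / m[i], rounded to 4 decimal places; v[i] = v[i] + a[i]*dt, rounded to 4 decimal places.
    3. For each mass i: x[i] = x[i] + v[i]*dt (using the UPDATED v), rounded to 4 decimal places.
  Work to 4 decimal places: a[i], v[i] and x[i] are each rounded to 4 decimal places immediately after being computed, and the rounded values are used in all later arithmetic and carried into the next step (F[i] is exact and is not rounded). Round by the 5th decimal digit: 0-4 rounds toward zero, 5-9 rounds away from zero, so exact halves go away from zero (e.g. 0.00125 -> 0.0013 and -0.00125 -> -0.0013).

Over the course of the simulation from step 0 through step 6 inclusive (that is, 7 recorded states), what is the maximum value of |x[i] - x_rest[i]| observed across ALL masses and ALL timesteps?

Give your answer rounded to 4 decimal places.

Step 0: x=[2.0000 8.0000] v=[-2.0000 0.0000]
Step 1: x=[2.0000 7.2500] v=[0.0000 -3.0000]
Step 2: x=[2.4063 5.9375] v=[1.6250 -5.2500]
Step 3: x=[2.9532 4.4922] v=[2.1875 -5.7812]
Step 4: x=[3.3233 3.4122] v=[1.4804 -4.3202]
Step 5: x=[3.2891 3.0599] v=[-0.1368 -1.4091]
Step 6: x=[2.8151 3.5149] v=[-1.8960 1.8201]
Max displacement = 2.9401

Answer: 2.9401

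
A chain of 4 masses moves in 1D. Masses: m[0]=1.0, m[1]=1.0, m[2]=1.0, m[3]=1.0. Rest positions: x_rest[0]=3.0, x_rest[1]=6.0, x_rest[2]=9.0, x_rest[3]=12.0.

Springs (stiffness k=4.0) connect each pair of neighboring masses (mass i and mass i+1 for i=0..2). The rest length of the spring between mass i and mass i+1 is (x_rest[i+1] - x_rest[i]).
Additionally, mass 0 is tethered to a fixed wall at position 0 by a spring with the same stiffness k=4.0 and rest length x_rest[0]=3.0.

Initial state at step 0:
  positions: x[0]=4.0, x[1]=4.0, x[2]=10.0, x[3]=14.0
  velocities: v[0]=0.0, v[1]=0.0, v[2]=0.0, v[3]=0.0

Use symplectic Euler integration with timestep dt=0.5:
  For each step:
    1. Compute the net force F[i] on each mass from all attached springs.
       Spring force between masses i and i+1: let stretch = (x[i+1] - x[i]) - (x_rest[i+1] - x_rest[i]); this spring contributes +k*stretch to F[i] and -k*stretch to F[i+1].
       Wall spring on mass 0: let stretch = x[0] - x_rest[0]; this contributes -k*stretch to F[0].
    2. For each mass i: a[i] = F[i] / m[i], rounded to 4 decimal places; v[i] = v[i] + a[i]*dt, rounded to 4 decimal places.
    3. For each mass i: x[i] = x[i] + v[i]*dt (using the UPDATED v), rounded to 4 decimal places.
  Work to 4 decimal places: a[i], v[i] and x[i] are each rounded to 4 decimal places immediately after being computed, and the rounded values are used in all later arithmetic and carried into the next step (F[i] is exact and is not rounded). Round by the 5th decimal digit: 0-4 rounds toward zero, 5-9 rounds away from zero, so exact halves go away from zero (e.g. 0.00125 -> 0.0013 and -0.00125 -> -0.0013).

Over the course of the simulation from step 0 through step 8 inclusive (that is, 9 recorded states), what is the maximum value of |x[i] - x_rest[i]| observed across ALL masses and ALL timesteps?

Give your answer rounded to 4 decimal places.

Step 0: x=[4.0000 4.0000 10.0000 14.0000] v=[0.0000 0.0000 0.0000 0.0000]
Step 1: x=[0.0000 10.0000 8.0000 13.0000] v=[-8.0000 12.0000 -4.0000 -2.0000]
Step 2: x=[6.0000 4.0000 13.0000 10.0000] v=[12.0000 -12.0000 10.0000 -6.0000]
Step 3: x=[4.0000 9.0000 6.0000 13.0000] v=[-4.0000 10.0000 -14.0000 6.0000]
Step 4: x=[3.0000 6.0000 9.0000 12.0000] v=[-2.0000 -6.0000 6.0000 -2.0000]
Step 5: x=[2.0000 3.0000 12.0000 11.0000] v=[-2.0000 -6.0000 6.0000 -2.0000]
Step 6: x=[0.0000 8.0000 5.0000 14.0000] v=[-4.0000 10.0000 -14.0000 6.0000]
Step 7: x=[6.0000 2.0000 10.0000 11.0000] v=[12.0000 -12.0000 10.0000 -6.0000]
Step 8: x=[2.0000 8.0000 8.0000 10.0000] v=[-8.0000 12.0000 -4.0000 -2.0000]
Max displacement = 4.0000

Answer: 4.0000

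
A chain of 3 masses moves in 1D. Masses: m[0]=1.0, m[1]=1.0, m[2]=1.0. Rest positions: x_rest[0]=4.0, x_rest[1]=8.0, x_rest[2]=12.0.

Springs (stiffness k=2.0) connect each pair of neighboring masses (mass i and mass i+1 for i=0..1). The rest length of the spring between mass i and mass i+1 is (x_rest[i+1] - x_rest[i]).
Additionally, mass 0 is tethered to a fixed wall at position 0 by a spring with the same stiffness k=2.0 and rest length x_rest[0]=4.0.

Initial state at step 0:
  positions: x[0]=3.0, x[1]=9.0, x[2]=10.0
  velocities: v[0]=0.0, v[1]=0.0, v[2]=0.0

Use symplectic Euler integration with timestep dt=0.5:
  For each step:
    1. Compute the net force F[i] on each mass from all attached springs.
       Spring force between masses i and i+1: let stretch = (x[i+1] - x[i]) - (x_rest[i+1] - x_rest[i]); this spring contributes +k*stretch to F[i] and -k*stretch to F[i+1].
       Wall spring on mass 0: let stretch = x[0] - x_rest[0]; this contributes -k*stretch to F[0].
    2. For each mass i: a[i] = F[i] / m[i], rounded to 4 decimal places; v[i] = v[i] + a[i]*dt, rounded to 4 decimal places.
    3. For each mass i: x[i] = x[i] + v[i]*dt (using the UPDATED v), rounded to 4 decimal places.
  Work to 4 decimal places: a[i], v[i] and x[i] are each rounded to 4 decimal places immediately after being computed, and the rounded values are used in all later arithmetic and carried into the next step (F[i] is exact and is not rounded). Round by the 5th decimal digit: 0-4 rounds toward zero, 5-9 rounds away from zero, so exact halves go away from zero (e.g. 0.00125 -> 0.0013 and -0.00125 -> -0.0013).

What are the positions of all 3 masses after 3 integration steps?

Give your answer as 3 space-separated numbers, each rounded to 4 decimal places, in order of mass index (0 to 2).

Step 0: x=[3.0000 9.0000 10.0000] v=[0.0000 0.0000 0.0000]
Step 1: x=[4.5000 6.5000 11.5000] v=[3.0000 -5.0000 3.0000]
Step 2: x=[4.7500 5.5000 12.5000] v=[0.5000 -2.0000 2.0000]
Step 3: x=[3.0000 7.6250 12.0000] v=[-3.5000 4.2500 -1.0000]

Answer: 3.0000 7.6250 12.0000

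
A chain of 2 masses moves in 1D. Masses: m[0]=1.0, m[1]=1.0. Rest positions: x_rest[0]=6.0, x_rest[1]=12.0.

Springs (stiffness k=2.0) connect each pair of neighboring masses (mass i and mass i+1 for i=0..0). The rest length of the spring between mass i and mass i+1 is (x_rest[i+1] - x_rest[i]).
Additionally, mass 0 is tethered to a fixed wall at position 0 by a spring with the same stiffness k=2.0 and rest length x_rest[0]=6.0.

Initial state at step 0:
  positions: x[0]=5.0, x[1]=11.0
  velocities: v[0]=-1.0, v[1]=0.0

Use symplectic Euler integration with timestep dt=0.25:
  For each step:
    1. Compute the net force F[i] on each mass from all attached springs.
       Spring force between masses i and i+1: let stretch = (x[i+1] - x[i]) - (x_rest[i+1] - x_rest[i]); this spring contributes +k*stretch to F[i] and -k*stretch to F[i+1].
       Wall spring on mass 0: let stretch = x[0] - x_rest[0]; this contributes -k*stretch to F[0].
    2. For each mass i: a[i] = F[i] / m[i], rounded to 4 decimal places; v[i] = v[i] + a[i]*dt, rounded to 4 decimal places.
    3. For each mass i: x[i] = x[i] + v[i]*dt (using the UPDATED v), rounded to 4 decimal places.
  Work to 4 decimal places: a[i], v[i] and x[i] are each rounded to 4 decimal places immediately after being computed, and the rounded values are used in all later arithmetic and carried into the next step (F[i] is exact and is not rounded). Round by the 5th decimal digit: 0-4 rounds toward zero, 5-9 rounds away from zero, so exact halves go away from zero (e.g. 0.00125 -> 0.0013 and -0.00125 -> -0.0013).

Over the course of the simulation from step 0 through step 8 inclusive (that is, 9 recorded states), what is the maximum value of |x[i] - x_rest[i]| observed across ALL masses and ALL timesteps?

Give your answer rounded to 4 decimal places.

Answer: 1.1250

Derivation:
Step 0: x=[5.0000 11.0000] v=[-1.0000 0.0000]
Step 1: x=[4.8750 11.0000] v=[-0.5000 0.0000]
Step 2: x=[4.9063 10.9844] v=[0.1250 -0.0625]
Step 3: x=[5.0840 10.9590] v=[0.7109 -0.1016]
Step 4: x=[5.3606 10.9492] v=[1.1064 -0.0391]
Step 5: x=[5.6657 10.9909] v=[1.2204 0.1666]
Step 6: x=[5.9283 11.1169] v=[1.0502 0.5040]
Step 7: x=[6.0984 11.3443] v=[0.6804 0.9097]
Step 8: x=[6.1620 11.6660] v=[0.2542 1.2868]
Max displacement = 1.1250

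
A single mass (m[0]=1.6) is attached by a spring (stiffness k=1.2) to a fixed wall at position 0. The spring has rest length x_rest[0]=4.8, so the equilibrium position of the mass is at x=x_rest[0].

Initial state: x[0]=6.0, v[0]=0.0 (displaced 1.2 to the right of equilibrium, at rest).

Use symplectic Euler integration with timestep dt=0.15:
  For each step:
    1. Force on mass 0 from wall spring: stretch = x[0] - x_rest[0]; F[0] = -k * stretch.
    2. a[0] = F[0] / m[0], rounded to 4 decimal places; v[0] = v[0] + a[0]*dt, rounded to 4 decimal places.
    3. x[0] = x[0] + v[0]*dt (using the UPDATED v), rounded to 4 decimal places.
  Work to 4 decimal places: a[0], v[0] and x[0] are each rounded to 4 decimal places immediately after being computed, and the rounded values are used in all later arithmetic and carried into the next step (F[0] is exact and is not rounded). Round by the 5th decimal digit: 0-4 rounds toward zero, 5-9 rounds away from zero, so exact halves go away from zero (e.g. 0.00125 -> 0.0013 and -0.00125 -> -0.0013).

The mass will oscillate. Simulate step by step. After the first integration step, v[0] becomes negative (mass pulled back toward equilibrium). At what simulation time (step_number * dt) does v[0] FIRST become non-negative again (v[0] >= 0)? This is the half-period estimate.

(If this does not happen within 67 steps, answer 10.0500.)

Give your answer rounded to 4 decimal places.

Step 0: x=[6.0000] v=[0.0000]
Step 1: x=[5.9798] v=[-0.1350]
Step 2: x=[5.9396] v=[-0.2677]
Step 3: x=[5.8802] v=[-0.3959]
Step 4: x=[5.8026] v=[-0.5174]
Step 5: x=[5.7081] v=[-0.6302]
Step 6: x=[5.5982] v=[-0.7324]
Step 7: x=[5.4749] v=[-0.8222]
Step 8: x=[5.3402] v=[-0.8981]
Step 9: x=[5.1964] v=[-0.9589]
Step 10: x=[5.0459] v=[-1.0035]
Step 11: x=[4.8912] v=[-1.0312]
Step 12: x=[4.7350] v=[-1.0415]
Step 13: x=[4.5799] v=[-1.0342]
Step 14: x=[4.4285] v=[-1.0094]
Step 15: x=[4.2834] v=[-0.9676]
Step 16: x=[4.1470] v=[-0.9095]
Step 17: x=[4.0216] v=[-0.8360]
Step 18: x=[3.9093] v=[-0.7484]
Step 19: x=[3.8121] v=[-0.6482]
Step 20: x=[3.7315] v=[-0.5371]
Step 21: x=[3.6690] v=[-0.4169]
Step 22: x=[3.6255] v=[-0.2897]
Step 23: x=[3.6019] v=[-0.1576]
Step 24: x=[3.5985] v=[-0.0228]
Step 25: x=[3.6154] v=[0.1124]
First v>=0 after going negative at step 25, time=3.7500

Answer: 3.7500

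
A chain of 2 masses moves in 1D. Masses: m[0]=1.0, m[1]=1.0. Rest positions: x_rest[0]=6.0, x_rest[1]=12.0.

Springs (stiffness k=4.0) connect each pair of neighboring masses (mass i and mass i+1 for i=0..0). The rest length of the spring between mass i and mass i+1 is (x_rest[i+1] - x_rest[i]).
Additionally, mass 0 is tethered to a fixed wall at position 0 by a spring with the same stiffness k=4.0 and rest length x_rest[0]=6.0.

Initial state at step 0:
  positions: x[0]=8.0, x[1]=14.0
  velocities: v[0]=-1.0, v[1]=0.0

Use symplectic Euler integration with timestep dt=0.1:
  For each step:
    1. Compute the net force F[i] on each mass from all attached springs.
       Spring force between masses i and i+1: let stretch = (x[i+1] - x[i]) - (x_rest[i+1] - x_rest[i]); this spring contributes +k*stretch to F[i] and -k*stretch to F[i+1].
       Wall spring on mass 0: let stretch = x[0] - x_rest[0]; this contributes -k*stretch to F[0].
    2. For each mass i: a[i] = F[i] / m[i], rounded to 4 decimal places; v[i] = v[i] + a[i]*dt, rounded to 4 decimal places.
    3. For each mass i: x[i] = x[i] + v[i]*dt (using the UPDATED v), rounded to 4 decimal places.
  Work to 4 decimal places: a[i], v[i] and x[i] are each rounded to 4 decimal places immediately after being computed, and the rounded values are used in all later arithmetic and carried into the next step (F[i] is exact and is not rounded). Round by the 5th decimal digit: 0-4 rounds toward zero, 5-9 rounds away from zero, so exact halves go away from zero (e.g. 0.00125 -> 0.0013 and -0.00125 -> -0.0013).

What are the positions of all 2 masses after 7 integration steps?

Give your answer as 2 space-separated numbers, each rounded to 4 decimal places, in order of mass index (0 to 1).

Answer: 6.0993 13.5016

Derivation:
Step 0: x=[8.0000 14.0000] v=[-1.0000 0.0000]
Step 1: x=[7.8200 14.0000] v=[-1.8000 0.0000]
Step 2: x=[7.5744 13.9928] v=[-2.4560 -0.0720]
Step 3: x=[7.2826 13.9689] v=[-2.9184 -0.2394]
Step 4: x=[6.9669 13.9175] v=[-3.1569 -0.5139]
Step 5: x=[6.6506 13.8281] v=[-3.1634 -0.8941]
Step 6: x=[6.3553 13.6916] v=[-2.9526 -1.3651]
Step 7: x=[6.0993 13.5016] v=[-2.5602 -1.8996]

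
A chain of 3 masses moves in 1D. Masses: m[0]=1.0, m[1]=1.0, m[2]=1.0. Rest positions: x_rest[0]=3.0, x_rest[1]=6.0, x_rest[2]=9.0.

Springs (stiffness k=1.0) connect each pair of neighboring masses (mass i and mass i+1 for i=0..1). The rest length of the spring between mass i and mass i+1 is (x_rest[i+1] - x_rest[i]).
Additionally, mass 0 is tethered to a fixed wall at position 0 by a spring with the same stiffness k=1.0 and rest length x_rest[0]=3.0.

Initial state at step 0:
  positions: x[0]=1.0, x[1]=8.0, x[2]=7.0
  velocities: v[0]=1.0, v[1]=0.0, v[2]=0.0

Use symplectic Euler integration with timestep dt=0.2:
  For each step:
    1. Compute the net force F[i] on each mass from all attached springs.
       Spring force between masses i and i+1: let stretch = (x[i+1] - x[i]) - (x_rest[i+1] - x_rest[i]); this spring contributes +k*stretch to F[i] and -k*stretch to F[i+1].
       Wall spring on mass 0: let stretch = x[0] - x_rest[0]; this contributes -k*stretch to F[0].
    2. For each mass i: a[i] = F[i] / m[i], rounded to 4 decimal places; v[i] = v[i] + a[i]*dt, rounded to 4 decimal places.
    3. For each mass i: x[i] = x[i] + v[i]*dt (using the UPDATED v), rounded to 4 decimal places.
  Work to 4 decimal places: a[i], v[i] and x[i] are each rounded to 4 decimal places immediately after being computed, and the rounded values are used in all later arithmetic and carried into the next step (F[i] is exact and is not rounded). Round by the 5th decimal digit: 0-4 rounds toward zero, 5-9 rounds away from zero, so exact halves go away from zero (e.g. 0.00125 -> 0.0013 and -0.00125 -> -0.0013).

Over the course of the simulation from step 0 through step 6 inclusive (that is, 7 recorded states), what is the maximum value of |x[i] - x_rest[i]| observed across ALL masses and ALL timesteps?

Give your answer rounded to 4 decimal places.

Step 0: x=[1.0000 8.0000 7.0000] v=[1.0000 0.0000 0.0000]
Step 1: x=[1.4400 7.6800 7.1600] v=[2.2000 -1.6000 0.8000]
Step 2: x=[2.0720 7.0896 7.4608] v=[3.1600 -2.9520 1.5040]
Step 3: x=[2.8218 6.3133 7.8668] v=[3.7491 -3.8813 2.0298]
Step 4: x=[3.5984 5.4595 8.3306] v=[3.8830 -4.2689 2.3191]
Step 5: x=[4.3055 4.6461 8.7996] v=[3.5355 -4.0669 2.3449]
Step 6: x=[4.8540 3.9852 9.2224] v=[2.7425 -3.3043 2.1142]
Max displacement = 2.0148

Answer: 2.0148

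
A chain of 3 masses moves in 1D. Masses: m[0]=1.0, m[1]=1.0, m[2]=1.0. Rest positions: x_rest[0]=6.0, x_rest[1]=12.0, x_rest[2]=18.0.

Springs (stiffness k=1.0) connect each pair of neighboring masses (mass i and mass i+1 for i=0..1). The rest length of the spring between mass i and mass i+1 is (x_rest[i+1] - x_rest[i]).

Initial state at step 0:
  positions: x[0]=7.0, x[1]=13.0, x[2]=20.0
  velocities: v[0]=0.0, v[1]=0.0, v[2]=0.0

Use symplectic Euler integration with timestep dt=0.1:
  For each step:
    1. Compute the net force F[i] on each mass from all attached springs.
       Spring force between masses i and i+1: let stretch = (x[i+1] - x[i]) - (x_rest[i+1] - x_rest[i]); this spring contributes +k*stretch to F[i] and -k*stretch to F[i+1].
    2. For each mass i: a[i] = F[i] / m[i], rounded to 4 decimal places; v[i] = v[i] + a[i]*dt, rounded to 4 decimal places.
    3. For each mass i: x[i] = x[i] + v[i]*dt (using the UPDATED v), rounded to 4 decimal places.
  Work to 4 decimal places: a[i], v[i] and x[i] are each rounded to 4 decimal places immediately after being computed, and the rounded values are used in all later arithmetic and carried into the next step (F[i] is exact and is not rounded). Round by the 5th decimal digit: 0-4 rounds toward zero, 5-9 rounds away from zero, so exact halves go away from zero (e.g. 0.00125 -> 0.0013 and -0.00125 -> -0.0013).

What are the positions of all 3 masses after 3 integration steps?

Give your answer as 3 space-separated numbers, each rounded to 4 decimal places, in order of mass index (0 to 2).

Step 0: x=[7.0000 13.0000 20.0000] v=[0.0000 0.0000 0.0000]
Step 1: x=[7.0000 13.0100 19.9900] v=[0.0000 0.1000 -0.1000]
Step 2: x=[7.0001 13.0297 19.9702] v=[0.0010 0.1970 -0.1980]
Step 3: x=[7.0005 13.0585 19.9410] v=[0.0040 0.2881 -0.2921]

Answer: 7.0005 13.0585 19.9410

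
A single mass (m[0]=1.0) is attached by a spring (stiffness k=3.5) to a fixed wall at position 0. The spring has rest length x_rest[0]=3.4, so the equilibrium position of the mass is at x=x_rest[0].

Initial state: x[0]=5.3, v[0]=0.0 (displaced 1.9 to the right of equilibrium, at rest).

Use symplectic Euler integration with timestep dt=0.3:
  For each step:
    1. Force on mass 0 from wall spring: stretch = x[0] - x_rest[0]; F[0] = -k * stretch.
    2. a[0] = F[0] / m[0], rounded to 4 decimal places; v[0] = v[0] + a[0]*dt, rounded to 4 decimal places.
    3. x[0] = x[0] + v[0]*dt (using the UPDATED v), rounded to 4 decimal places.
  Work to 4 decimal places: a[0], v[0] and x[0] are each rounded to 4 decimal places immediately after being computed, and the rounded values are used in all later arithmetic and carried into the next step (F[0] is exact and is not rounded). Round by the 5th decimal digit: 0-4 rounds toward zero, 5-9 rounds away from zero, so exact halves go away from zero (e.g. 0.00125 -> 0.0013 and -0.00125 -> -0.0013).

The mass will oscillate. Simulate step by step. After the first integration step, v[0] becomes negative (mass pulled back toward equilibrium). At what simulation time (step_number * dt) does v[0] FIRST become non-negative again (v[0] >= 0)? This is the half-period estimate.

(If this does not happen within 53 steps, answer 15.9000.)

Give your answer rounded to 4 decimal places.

Answer: 1.8000

Derivation:
Step 0: x=[5.3000] v=[0.0000]
Step 1: x=[4.7015] v=[-1.9950]
Step 2: x=[3.6930] v=[-3.3616]
Step 3: x=[2.5922] v=[-3.6693]
Step 4: x=[1.7459] v=[-2.8211]
Step 5: x=[1.4206] v=[-1.0843]
Step 6: x=[1.7188] v=[0.9941]
First v>=0 after going negative at step 6, time=1.8000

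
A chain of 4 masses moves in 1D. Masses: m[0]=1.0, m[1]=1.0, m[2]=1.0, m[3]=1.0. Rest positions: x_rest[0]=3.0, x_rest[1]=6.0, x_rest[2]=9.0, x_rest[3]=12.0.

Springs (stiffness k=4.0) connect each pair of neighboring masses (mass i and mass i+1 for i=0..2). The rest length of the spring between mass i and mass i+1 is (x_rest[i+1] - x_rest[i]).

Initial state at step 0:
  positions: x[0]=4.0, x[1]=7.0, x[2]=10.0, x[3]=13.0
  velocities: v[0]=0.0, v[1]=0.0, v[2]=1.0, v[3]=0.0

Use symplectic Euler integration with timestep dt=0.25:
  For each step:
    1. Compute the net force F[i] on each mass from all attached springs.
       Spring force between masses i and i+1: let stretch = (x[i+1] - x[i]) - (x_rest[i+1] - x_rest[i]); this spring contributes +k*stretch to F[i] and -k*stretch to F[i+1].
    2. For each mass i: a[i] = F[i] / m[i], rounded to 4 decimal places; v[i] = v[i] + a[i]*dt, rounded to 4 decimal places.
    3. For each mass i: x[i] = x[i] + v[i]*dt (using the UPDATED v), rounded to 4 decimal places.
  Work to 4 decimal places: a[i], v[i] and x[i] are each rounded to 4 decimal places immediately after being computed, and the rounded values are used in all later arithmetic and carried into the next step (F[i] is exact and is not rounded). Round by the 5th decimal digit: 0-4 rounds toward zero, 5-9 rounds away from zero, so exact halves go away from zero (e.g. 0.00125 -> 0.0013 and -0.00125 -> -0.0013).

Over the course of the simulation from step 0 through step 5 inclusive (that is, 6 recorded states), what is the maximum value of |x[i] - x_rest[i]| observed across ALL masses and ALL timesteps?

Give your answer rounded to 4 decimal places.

Answer: 1.5196

Derivation:
Step 0: x=[4.0000 7.0000 10.0000 13.0000] v=[0.0000 0.0000 1.0000 0.0000]
Step 1: x=[4.0000 7.0000 10.2500 13.0000] v=[0.0000 0.0000 1.0000 0.0000]
Step 2: x=[4.0000 7.0625 10.3750 13.0625] v=[0.0000 0.2500 0.5000 0.2500]
Step 3: x=[4.0156 7.1875 10.3438 13.2031] v=[0.0625 0.5000 -0.1250 0.5625]
Step 4: x=[4.0742 7.3086 10.2383 13.3789] v=[0.2344 0.4844 -0.4220 0.7032]
Step 5: x=[4.1914 7.3535 10.1855 13.5196] v=[0.4688 0.1797 -0.2111 0.5626]
Max displacement = 1.5196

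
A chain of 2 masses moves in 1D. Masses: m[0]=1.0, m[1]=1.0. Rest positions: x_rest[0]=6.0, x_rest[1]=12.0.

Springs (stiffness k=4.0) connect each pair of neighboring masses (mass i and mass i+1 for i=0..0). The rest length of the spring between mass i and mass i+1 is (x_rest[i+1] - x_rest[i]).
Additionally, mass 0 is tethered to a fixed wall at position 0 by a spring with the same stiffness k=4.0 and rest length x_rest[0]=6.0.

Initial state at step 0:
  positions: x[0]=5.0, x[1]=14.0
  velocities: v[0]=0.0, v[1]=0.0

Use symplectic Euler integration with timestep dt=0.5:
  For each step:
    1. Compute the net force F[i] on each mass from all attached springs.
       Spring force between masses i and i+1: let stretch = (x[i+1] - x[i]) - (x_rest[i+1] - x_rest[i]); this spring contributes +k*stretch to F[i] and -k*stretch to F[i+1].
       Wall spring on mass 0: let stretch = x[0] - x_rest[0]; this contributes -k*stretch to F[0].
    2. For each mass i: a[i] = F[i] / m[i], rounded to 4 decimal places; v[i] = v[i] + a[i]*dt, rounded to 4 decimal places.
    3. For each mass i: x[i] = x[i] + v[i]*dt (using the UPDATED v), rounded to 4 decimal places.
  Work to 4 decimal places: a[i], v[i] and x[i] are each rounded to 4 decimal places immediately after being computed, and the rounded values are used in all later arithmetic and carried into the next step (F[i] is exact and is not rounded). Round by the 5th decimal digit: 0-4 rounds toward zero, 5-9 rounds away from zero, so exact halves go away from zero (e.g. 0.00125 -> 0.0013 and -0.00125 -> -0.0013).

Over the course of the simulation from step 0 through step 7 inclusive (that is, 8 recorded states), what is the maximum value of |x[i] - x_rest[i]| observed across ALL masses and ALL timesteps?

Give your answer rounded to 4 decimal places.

Step 0: x=[5.0000 14.0000] v=[0.0000 0.0000]
Step 1: x=[9.0000 11.0000] v=[8.0000 -6.0000]
Step 2: x=[6.0000 12.0000] v=[-6.0000 2.0000]
Step 3: x=[3.0000 13.0000] v=[-6.0000 2.0000]
Step 4: x=[7.0000 10.0000] v=[8.0000 -6.0000]
Step 5: x=[7.0000 10.0000] v=[0.0000 0.0000]
Step 6: x=[3.0000 13.0000] v=[-8.0000 6.0000]
Step 7: x=[6.0000 12.0000] v=[6.0000 -2.0000]
Max displacement = 3.0000

Answer: 3.0000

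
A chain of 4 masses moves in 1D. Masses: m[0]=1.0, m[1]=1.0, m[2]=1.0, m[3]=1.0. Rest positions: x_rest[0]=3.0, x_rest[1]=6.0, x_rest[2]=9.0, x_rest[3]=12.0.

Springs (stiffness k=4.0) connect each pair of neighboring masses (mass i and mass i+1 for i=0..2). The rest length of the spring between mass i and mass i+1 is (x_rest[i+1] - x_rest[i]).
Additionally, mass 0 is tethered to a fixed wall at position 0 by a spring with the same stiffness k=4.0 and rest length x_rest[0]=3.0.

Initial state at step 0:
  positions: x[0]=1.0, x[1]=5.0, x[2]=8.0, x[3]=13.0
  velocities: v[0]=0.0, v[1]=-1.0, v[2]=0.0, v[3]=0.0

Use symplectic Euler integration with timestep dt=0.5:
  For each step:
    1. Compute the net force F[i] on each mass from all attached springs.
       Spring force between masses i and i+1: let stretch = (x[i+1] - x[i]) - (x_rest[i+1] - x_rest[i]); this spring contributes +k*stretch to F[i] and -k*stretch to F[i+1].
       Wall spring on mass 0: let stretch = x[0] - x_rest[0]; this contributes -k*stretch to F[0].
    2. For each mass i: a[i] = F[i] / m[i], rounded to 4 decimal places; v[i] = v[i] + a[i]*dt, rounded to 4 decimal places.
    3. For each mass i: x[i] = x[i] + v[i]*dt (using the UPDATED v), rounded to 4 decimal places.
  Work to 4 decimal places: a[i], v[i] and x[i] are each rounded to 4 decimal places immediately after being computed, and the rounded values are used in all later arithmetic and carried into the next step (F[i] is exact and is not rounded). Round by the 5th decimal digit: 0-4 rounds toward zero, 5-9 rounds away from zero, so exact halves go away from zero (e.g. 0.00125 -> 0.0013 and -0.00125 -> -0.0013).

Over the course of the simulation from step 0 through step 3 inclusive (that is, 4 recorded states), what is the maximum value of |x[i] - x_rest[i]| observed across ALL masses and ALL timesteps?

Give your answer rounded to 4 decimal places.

Answer: 3.0000

Derivation:
Step 0: x=[1.0000 5.0000 8.0000 13.0000] v=[0.0000 -1.0000 0.0000 0.0000]
Step 1: x=[4.0000 3.5000 10.0000 11.0000] v=[6.0000 -3.0000 4.0000 -4.0000]
Step 2: x=[2.5000 9.0000 6.5000 11.0000] v=[-3.0000 11.0000 -7.0000 0.0000]
Step 3: x=[5.0000 5.5000 10.0000 9.5000] v=[5.0000 -7.0000 7.0000 -3.0000]
Max displacement = 3.0000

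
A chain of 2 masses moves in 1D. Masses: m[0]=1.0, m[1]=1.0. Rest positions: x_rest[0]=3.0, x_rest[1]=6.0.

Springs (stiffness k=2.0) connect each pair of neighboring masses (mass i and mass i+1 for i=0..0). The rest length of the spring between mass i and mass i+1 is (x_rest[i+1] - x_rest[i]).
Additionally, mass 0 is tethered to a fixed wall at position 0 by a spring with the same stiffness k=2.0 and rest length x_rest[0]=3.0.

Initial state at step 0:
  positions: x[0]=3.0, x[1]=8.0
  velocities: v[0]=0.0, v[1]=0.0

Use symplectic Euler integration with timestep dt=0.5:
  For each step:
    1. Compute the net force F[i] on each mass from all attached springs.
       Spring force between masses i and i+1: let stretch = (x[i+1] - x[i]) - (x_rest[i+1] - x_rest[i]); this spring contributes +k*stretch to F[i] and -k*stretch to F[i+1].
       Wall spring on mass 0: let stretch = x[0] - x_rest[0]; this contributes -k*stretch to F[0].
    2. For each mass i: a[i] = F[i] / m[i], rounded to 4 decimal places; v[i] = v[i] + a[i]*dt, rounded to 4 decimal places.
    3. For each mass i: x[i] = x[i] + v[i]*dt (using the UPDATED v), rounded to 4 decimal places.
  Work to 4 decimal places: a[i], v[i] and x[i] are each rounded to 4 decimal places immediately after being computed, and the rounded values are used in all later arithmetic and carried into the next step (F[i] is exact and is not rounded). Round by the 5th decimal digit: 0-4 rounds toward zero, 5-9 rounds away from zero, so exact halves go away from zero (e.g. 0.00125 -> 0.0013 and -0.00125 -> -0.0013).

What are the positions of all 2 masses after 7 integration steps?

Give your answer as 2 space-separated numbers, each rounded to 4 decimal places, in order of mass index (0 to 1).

Answer: 3.1407 3.8907

Derivation:
Step 0: x=[3.0000 8.0000] v=[0.0000 0.0000]
Step 1: x=[4.0000 7.0000] v=[2.0000 -2.0000]
Step 2: x=[4.5000 6.0000] v=[1.0000 -2.0000]
Step 3: x=[3.5000 5.7500] v=[-2.0000 -0.5000]
Step 4: x=[1.8750 5.8750] v=[-3.2500 0.2500]
Step 5: x=[1.3125 5.5000] v=[-1.1250 -0.7500]
Step 6: x=[2.1875 4.5313] v=[1.7500 -1.9375]
Step 7: x=[3.1407 3.8907] v=[1.9063 -1.2813]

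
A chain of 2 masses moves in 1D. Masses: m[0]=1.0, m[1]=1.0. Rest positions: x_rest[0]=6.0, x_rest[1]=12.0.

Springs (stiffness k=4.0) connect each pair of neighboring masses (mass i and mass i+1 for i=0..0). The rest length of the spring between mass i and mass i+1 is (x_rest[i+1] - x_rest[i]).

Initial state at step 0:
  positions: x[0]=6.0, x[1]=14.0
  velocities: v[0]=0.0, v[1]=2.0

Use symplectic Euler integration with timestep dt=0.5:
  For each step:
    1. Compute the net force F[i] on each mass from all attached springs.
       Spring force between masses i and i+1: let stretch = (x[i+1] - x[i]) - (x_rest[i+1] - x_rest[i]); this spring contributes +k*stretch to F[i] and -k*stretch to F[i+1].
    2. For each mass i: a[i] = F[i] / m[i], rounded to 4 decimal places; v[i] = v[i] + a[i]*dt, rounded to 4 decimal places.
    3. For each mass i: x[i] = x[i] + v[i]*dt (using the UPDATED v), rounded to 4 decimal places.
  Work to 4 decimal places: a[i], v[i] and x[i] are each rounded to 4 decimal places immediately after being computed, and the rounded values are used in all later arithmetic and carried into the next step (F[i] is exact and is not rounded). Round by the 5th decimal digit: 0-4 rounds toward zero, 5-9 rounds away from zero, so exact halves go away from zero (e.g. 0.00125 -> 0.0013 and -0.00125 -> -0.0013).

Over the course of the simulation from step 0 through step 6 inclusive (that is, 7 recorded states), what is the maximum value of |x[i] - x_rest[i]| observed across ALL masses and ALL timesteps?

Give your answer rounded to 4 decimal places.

Step 0: x=[6.0000 14.0000] v=[0.0000 2.0000]
Step 1: x=[8.0000 13.0000] v=[4.0000 -2.0000]
Step 2: x=[9.0000 13.0000] v=[2.0000 0.0000]
Step 3: x=[8.0000 15.0000] v=[-2.0000 4.0000]
Step 4: x=[8.0000 16.0000] v=[0.0000 2.0000]
Step 5: x=[10.0000 15.0000] v=[4.0000 -2.0000]
Step 6: x=[11.0000 15.0000] v=[2.0000 0.0000]
Max displacement = 5.0000

Answer: 5.0000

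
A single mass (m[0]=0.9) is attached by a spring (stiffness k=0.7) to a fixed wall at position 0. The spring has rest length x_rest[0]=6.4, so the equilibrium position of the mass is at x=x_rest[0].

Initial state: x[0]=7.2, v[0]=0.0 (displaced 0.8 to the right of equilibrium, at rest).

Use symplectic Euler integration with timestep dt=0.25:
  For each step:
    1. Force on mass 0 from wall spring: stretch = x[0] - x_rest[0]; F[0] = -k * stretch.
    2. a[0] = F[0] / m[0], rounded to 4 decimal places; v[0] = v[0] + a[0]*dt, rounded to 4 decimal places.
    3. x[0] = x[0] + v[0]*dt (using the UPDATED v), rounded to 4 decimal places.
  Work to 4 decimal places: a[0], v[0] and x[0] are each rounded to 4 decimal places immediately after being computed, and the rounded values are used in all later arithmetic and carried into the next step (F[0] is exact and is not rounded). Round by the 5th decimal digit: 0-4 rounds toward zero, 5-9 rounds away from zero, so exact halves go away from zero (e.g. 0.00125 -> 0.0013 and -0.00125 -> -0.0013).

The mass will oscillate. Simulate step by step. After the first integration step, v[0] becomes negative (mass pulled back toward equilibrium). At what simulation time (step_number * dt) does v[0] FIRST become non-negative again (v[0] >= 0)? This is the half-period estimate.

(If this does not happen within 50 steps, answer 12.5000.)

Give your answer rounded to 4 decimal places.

Step 0: x=[7.2000] v=[0.0000]
Step 1: x=[7.1611] v=[-0.1556]
Step 2: x=[7.0852] v=[-0.3036]
Step 3: x=[6.9760] v=[-0.4368]
Step 4: x=[6.8388] v=[-0.5488]
Step 5: x=[6.6803] v=[-0.6341]
Step 6: x=[6.5082] v=[-0.6886]
Step 7: x=[6.3308] v=[-0.7097]
Step 8: x=[6.1567] v=[-0.6963]
Step 9: x=[5.9945] v=[-0.6490]
Step 10: x=[5.8520] v=[-0.5702]
Step 11: x=[5.7361] v=[-0.4637]
Step 12: x=[5.6525] v=[-0.3346]
Step 13: x=[5.6052] v=[-0.1893]
Step 14: x=[5.5965] v=[-0.0348]
Step 15: x=[5.6269] v=[0.1214]
First v>=0 after going negative at step 15, time=3.7500

Answer: 3.7500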